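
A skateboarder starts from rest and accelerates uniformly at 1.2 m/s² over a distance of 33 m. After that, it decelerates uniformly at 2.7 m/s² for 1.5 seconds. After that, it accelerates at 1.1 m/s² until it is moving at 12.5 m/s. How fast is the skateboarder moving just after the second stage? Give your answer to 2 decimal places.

Phase 1 (accelerating): v₀ = 0 m/s, a = 1.2 m/s².
v² = v₀² + 2aΔx = 0² + 2·1.2·33 = 79.2 → v = 8.90 m/s
t = (v − v₀)/a = (8.90 − 0)/1.2 = 7.42 s

Phase 2 (decelerating): v₀ = 8.90 m/s, a = -2.7 m/s².
v = v₀ + at = 8.90 + (-2.7)(1.5) = 4.85 m/s
Δx = v₀t + ½at² = 8.90·1.5 + 0.5·-2.7·1.5² = 10.3 m
Speed at end of phase 2 = 4.85 m/s

4.85 m/s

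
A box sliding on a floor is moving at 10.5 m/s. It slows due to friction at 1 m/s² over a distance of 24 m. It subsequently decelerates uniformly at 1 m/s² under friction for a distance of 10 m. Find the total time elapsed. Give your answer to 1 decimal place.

Phase 1 (decelerating): v₀ = 10.5 m/s, a = -1 m/s².
v² = v₀² + 2aΔx = 10.5² + 2·-1·24 = 62.2 → v = 7.89 m/s
t = (v − v₀)/a = (7.89 − 10.5)/-1 = 2.61 s

Phase 2 (decelerating): v₀ = 7.89 m/s, a = -1 m/s².
v² = v₀² + 2aΔx = 7.89² + 2·-1·10 = 42.2 → v = 6.50 m/s
t = (v − v₀)/a = (6.50 − 7.89)/-1 = 1.39 s
Total time = 2.61 + 1.39 = 4.00 s

4.0 s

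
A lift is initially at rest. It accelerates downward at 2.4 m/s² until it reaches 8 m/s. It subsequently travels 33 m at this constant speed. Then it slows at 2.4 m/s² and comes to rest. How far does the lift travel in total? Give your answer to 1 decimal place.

59.7 m

Phase 1 (accelerating): v₀ = 0 m/s, a = 2.4 m/s².
v = v₀ + at → t = (8 − 0) / 2.4 = 3.33 s
v² = v₀² + 2aΔx → Δx = (8² − 0²)/(2·2.4) = 13.3 m

Phase 2 (constant speed): v₀ = 8.00 m/s, a = 0 m/s².
Constant speed: t = d/v = 33/8.00 = 4.12 s

Phase 3 (decelerating): v₀ = 8.00 m/s, a = -2.4 m/s².
v = v₀ + at → t = (0 − 8.00) / -2.4 = 3.33 s
v² = v₀² + 2aΔx → Δx = (0² − 8.00²)/(2·-2.4) = 13.3 m
Total distance = 13.3 + 33.0 + 13.3 = 59.7 m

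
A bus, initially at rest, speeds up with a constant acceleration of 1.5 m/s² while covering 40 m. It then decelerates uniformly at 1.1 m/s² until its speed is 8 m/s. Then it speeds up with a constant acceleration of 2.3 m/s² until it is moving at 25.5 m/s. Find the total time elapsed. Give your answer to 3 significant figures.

17.6 s

Phase 1 (accelerating): v₀ = 0 m/s, a = 1.5 m/s².
v² = v₀² + 2aΔx = 0² + 2·1.5·40 = 120 → v = 11.0 m/s
t = (v − v₀)/a = (11.0 − 0)/1.5 = 7.30 s

Phase 2 (decelerating): v₀ = 11.0 m/s, a = -1.1 m/s².
v = v₀ + at → t = (8 − 11.0) / -1.1 = 2.69 s
v² = v₀² + 2aΔx → Δx = (8² − 11.0²)/(2·-1.1) = 25.5 m

Phase 3 (accelerating): v₀ = 8.00 m/s, a = 2.3 m/s².
v = v₀ + at → t = (25.5 − 8.00) / 2.3 = 7.61 s
v² = v₀² + 2aΔx → Δx = (25.5² − 8.00²)/(2·2.3) = 127 m
Total time = 7.30 + 2.69 + 7.61 = 17.6 s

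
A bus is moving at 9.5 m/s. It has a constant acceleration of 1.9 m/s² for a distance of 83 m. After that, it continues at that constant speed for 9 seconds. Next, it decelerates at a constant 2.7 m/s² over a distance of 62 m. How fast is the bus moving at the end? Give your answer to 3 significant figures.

8.42 m/s

Phase 1 (accelerating): v₀ = 9.50 m/s, a = 1.9 m/s².
v² = v₀² + 2aΔx = 9.50² + 2·1.9·83 = 406 → v = 20.1 m/s
t = (v − v₀)/a = (20.1 − 9.50)/1.9 = 5.60 s

Phase 2 (constant speed): v₀ = 20.1 m/s, a = 0 m/s².
v = v₀ + at = 20.1 + (0)(9) = 20.1 m/s
Δx = v₀t + ½at² = 20.1·9 + 0.5·0·9² = 181 m

Phase 3 (decelerating): v₀ = 20.1 m/s, a = -2.7 m/s².
v² = v₀² + 2aΔx = 20.1² + 2·-2.7·62 = 70.9 → v = 8.42 m/s
t = (v − v₀)/a = (8.42 − 20.1)/-2.7 = 4.34 s
Final speed = 8.42 m/s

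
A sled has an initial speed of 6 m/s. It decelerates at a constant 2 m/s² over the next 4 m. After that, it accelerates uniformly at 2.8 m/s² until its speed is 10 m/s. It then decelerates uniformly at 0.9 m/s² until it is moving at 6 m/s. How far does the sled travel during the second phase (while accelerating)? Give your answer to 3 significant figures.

Phase 1 (decelerating): v₀ = 6.00 m/s, a = -2 m/s².
v² = v₀² + 2aΔx = 6.00² + 2·-2·4 = 20.0 → v = 4.47 m/s
t = (v − v₀)/a = (4.47 − 6.00)/-2 = 0.764 s

Phase 2 (accelerating): v₀ = 4.47 m/s, a = 2.8 m/s².
v = v₀ + at → t = (10 − 4.47) / 2.8 = 1.97 s
v² = v₀² + 2aΔx → Δx = (10² − 4.47²)/(2·2.8) = 14.3 m
Distance in phase 2 = 14.3 m

14.3 m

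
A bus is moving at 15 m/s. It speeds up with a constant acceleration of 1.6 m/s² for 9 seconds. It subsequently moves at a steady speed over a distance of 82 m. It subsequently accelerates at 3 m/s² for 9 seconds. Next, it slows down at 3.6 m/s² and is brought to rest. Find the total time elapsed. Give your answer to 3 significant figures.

Phase 1 (accelerating): v₀ = 15.0 m/s, a = 1.6 m/s².
v = v₀ + at = 15.0 + (1.6)(9) = 29.4 m/s
Δx = v₀t + ½at² = 15.0·9 + 0.5·1.6·9² = 200 m

Phase 2 (constant speed): v₀ = 29.4 m/s, a = 0 m/s².
Constant speed: t = d/v = 82/29.4 = 2.79 s

Phase 3 (accelerating): v₀ = 29.4 m/s, a = 3 m/s².
v = v₀ + at = 29.4 + (3)(9) = 56.4 m/s
Δx = v₀t + ½at² = 29.4·9 + 0.5·3·9² = 386 m

Phase 4 (decelerating): v₀ = 56.4 m/s, a = -3.6 m/s².
v = v₀ + at → t = (0 − 56.4) / -3.6 = 15.7 s
v² = v₀² + 2aΔx → Δx = (0² − 56.4²)/(2·-3.6) = 442 m
Total time = 9.00 + 2.79 + 9.00 + 15.7 = 36.5 s

36.5 s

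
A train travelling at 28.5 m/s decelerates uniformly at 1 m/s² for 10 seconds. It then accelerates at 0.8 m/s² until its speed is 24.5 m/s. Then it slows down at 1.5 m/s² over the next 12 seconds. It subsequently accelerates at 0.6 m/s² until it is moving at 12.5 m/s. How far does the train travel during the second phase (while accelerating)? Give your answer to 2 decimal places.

Phase 1 (decelerating): v₀ = 28.5 m/s, a = -1 m/s².
v = v₀ + at = 28.5 + (-1)(10) = 18.5 m/s
Δx = v₀t + ½at² = 28.5·10 + 0.5·-1·10² = 235 m

Phase 2 (accelerating): v₀ = 18.5 m/s, a = 0.8 m/s².
v = v₀ + at → t = (24.5 − 18.5) / 0.8 = 7.50 s
v² = v₀² + 2aΔx → Δx = (24.5² − 18.5²)/(2·0.8) = 161 m
Distance in phase 2 = 161 m

161.25 m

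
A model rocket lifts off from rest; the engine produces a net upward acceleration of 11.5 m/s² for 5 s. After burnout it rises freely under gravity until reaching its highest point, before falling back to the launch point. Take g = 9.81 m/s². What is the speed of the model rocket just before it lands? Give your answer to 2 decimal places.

78.27 m/s

Phase 1 (powered ascent): v₀ = 0 m/s, a = 11.5 m/s².
v = v₀ + at = 0 + (11.5)(5) = 57.5 m/s
Δx = v₀t + ½at² = 0·5 + 0.5·11.5·5² = 144 m

Phase 2 (coasting upward): v₀ = 57.5 m/s, a = -9.81 m/s².
v = v₀ + at → t = (0 − 57.5) / -9.81 = 5.86 s
v² = v₀² + 2aΔx → Δx = (0² − 57.5²)/(2·-9.81) = 169 m

Phase 3 (free fall): v₀ = 0 m/s, a = -9.81 m/s².
Falls 312 m from rest: t = √(2·312/9.81) = 7.98 s; v = g·t = 78.3 m/s.
Impact speed = 78.3 m/s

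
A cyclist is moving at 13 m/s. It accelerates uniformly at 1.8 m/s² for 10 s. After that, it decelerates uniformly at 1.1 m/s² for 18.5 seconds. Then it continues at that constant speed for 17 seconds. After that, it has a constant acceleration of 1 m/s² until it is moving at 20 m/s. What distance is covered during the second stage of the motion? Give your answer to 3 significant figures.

Phase 1 (accelerating): v₀ = 13.0 m/s, a = 1.8 m/s².
v = v₀ + at = 13.0 + (1.8)(10) = 31.0 m/s
Δx = v₀t + ½at² = 13.0·10 + 0.5·1.8·10² = 220 m

Phase 2 (decelerating): v₀ = 31.0 m/s, a = -1.1 m/s².
v = v₀ + at = 31.0 + (-1.1)(18.5) = 10.6 m/s
Δx = v₀t + ½at² = 31.0·18.5 + 0.5·-1.1·18.5² = 385 m
Distance in phase 2 = 385 m

385 m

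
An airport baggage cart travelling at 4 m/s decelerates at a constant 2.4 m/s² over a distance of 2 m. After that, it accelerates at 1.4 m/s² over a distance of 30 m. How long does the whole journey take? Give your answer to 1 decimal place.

5.6 s

Phase 1 (decelerating): v₀ = 4.00 m/s, a = -2.4 m/s².
v² = v₀² + 2aΔx = 4.00² + 2·-2.4·2 = 6.40 → v = 2.53 m/s
t = (v − v₀)/a = (2.53 − 4.00)/-2.4 = 0.613 s

Phase 2 (accelerating): v₀ = 2.53 m/s, a = 1.4 m/s².
v² = v₀² + 2aΔx = 2.53² + 2·1.4·30 = 90.4 → v = 9.51 m/s
t = (v − v₀)/a = (9.51 − 2.53)/1.4 = 4.98 s
Total time = 0.613 + 4.98 = 5.60 s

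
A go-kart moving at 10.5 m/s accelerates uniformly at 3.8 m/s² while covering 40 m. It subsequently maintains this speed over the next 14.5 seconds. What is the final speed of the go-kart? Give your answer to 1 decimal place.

Phase 1 (accelerating): v₀ = 10.5 m/s, a = 3.8 m/s².
v² = v₀² + 2aΔx = 10.5² + 2·3.8·40 = 414 → v = 20.4 m/s
t = (v − v₀)/a = (20.4 − 10.5)/3.8 = 2.59 s

Phase 2 (constant speed): v₀ = 20.4 m/s, a = 0 m/s².
v = v₀ + at = 20.4 + (0)(14.5) = 20.4 m/s
Δx = v₀t + ½at² = 20.4·14.5 + 0.5·0·14.5² = 295 m
Final speed = 20.4 m/s

20.4 m/s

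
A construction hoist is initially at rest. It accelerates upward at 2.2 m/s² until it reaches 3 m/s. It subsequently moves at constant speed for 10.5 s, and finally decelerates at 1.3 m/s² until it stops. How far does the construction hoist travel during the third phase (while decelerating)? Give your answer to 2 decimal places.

Phase 1 (accelerating): v₀ = 0 m/s, a = 2.2 m/s².
v = v₀ + at → t = (3 − 0) / 2.2 = 1.36 s
v² = v₀² + 2aΔx → Δx = (3² − 0²)/(2·2.2) = 2.05 m

Phase 2 (constant speed): v₀ = 3.00 m/s, a = 0 m/s².
v = v₀ + at = 3.00 + (0)(10.5) = 3.00 m/s
Δx = v₀t + ½at² = 3.00·10.5 + 0.5·0·10.5² = 31.5 m

Phase 3 (decelerating): v₀ = 3.00 m/s, a = -1.3 m/s².
v = v₀ + at → t = (0 − 3.00) / -1.3 = 2.31 s
v² = v₀² + 2aΔx → Δx = (0² − 3.00²)/(2·-1.3) = 3.46 m
Distance in phase 3 = 3.46 m

3.46 m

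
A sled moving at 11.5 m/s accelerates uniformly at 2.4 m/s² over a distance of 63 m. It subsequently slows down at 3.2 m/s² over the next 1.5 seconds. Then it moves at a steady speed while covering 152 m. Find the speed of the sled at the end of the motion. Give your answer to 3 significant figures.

Phase 1 (accelerating): v₀ = 11.5 m/s, a = 2.4 m/s².
v² = v₀² + 2aΔx = 11.5² + 2·2.4·63 = 435 → v = 20.8 m/s
t = (v − v₀)/a = (20.8 − 11.5)/2.4 = 3.90 s

Phase 2 (decelerating): v₀ = 20.8 m/s, a = -3.2 m/s².
v = v₀ + at = 20.8 + (-3.2)(1.5) = 16.0 m/s
Δx = v₀t + ½at² = 20.8·1.5 + 0.5·-3.2·1.5² = 27.7 m

Phase 3 (constant speed): v₀ = 16.0 m/s, a = 0 m/s².
Constant speed: t = d/v = 152/16.0 = 9.47 s
Final speed = 16.0 m/s

16.0 m/s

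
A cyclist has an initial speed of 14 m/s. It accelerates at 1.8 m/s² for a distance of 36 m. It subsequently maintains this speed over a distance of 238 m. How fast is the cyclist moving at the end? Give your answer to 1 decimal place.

18.0 m/s

Phase 1 (accelerating): v₀ = 14.0 m/s, a = 1.8 m/s².
v² = v₀² + 2aΔx = 14.0² + 2·1.8·36 = 326 → v = 18.0 m/s
t = (v − v₀)/a = (18.0 − 14.0)/1.8 = 2.25 s

Phase 2 (constant speed): v₀ = 18.0 m/s, a = 0 m/s².
Constant speed: t = d/v = 238/18.0 = 13.2 s
Final speed = 18.0 m/s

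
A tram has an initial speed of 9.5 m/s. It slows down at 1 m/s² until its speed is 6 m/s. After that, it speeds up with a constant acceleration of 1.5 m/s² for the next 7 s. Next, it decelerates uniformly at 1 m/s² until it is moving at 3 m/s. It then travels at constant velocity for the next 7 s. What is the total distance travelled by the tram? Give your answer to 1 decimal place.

Phase 1 (decelerating): v₀ = 9.50 m/s, a = -1 m/s².
v = v₀ + at → t = (6 − 9.50) / -1 = 3.50 s
v² = v₀² + 2aΔx → Δx = (6² − 9.50²)/(2·-1) = 27.1 m

Phase 2 (accelerating): v₀ = 6.00 m/s, a = 1.5 m/s².
v = v₀ + at = 6.00 + (1.5)(7) = 16.5 m/s
Δx = v₀t + ½at² = 6.00·7 + 0.5·1.5·7² = 78.8 m

Phase 3 (decelerating): v₀ = 16.5 m/s, a = -1 m/s².
v = v₀ + at → t = (3 − 16.5) / -1 = 13.5 s
v² = v₀² + 2aΔx → Δx = (3² − 16.5²)/(2·-1) = 132 m

Phase 4 (constant speed): v₀ = 3.00 m/s, a = 0 m/s².
v = v₀ + at = 3.00 + (0)(7) = 3.00 m/s
Δx = v₀t + ½at² = 3.00·7 + 0.5·0·7² = 21.0 m
Total distance = 27.1 + 78.8 + 132 + 21.0 = 258 m

258.5 m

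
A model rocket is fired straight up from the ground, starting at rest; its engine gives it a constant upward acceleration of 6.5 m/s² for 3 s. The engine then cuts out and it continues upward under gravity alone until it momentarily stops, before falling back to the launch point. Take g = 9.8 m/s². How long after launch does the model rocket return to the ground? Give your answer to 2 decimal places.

Phase 1 (powered ascent): v₀ = 0 m/s, a = 6.5 m/s².
v = v₀ + at = 0 + (6.5)(3) = 19.5 m/s
Δx = v₀t + ½at² = 0·3 + 0.5·6.5·3² = 29.2 m

Phase 2 (coasting upward): v₀ = 19.5 m/s, a = -9.8 m/s².
v = v₀ + at → t = (0 − 19.5) / -9.8 = 1.99 s
v² = v₀² + 2aΔx → Δx = (0² − 19.5²)/(2·-9.8) = 19.4 m

Phase 3 (free fall): v₀ = 0 m/s, a = -9.8 m/s².
Falls 48.7 m from rest: t = √(2·48.7/9.8) = 3.15 s; v = g·t = 30.9 m/s.
Total time = 3.00 + 1.99 + 3.15 = 8.14 s

8.14 s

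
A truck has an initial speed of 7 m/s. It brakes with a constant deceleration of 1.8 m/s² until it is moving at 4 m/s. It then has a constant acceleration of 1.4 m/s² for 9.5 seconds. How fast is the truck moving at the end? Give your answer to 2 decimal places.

Phase 1 (decelerating): v₀ = 7.00 m/s, a = -1.8 m/s².
v = v₀ + at → t = (4 − 7.00) / -1.8 = 1.67 s
v² = v₀² + 2aΔx → Δx = (4² − 7.00²)/(2·-1.8) = 9.17 m

Phase 2 (accelerating): v₀ = 4.00 m/s, a = 1.4 m/s².
v = v₀ + at = 4.00 + (1.4)(9.5) = 17.3 m/s
Δx = v₀t + ½at² = 4.00·9.5 + 0.5·1.4·9.5² = 101 m
Final speed = 17.3 m/s

17.30 m/s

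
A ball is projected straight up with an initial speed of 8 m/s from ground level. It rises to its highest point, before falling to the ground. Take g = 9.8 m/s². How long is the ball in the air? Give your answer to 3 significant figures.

Phase 1 (rising): v₀ = 8.00 m/s, a = -9.8 m/s².
v = v₀ + at → t = (0 − 8.00) / -9.8 = 0.816 s
v² = v₀² + 2aΔx → Δx = (0² − 8.00²)/(2·-9.8) = 3.27 m

Phase 2 (falling): v₀ = 0 m/s, a = -9.8 m/s².
Falls 3.27 m from rest: t = √(2·3.27/9.8) = 0.816 s; v = g·t = 8.00 m/s.
Total time = 0.816 + 0.816 = 1.63 s

1.63 s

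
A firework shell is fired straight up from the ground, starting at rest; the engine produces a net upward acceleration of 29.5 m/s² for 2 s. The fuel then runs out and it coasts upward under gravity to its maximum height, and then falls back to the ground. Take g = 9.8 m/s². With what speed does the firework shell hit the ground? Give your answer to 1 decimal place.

Phase 1 (powered ascent): v₀ = 0 m/s, a = 29.5 m/s².
v = v₀ + at = 0 + (29.5)(2) = 59.0 m/s
Δx = v₀t + ½at² = 0·2 + 0.5·29.5·2² = 59.0 m

Phase 2 (coasting upward): v₀ = 59.0 m/s, a = -9.8 m/s².
v = v₀ + at → t = (0 − 59.0) / -9.8 = 6.02 s
v² = v₀² + 2aΔx → Δx = (0² − 59.0²)/(2·-9.8) = 178 m

Phase 3 (free fall): v₀ = 0 m/s, a = -9.8 m/s².
Falls 237 m from rest: t = √(2·237/9.8) = 6.95 s; v = g·t = 68.1 m/s.
Impact speed = 68.1 m/s

68.1 m/s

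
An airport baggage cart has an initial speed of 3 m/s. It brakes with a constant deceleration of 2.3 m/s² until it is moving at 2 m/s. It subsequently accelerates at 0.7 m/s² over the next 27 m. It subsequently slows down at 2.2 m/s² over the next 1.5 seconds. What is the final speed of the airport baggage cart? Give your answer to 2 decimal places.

Phase 1 (decelerating): v₀ = 3.00 m/s, a = -2.3 m/s².
v = v₀ + at → t = (2 − 3.00) / -2.3 = 0.435 s
v² = v₀² + 2aΔx → Δx = (2² − 3.00²)/(2·-2.3) = 1.09 m

Phase 2 (accelerating): v₀ = 2.00 m/s, a = 0.7 m/s².
v² = v₀² + 2aΔx = 2.00² + 2·0.7·27 = 41.8 → v = 6.47 m/s
t = (v − v₀)/a = (6.47 − 2.00)/0.7 = 6.38 s

Phase 3 (decelerating): v₀ = 6.47 m/s, a = -2.2 m/s².
v = v₀ + at = 6.47 + (-2.2)(1.5) = 3.17 m/s
Δx = v₀t + ½at² = 6.47·1.5 + 0.5·-2.2·1.5² = 7.22 m
Final speed = 3.17 m/s

3.17 m/s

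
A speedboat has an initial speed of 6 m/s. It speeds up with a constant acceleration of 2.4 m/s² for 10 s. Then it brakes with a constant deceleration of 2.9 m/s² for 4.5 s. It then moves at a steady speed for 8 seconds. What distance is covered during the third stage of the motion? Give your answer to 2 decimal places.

135.60 m

Phase 1 (accelerating): v₀ = 6.00 m/s, a = 2.4 m/s².
v = v₀ + at = 6.00 + (2.4)(10) = 30.0 m/s
Δx = v₀t + ½at² = 6.00·10 + 0.5·2.4·10² = 180 m

Phase 2 (decelerating): v₀ = 30.0 m/s, a = -2.9 m/s².
v = v₀ + at = 30.0 + (-2.9)(4.5) = 17.0 m/s
Δx = v₀t + ½at² = 30.0·4.5 + 0.5·-2.9·4.5² = 106 m

Phase 3 (constant speed): v₀ = 17.0 m/s, a = 0 m/s².
v = v₀ + at = 17.0 + (0)(8) = 17.0 m/s
Δx = v₀t + ½at² = 17.0·8 + 0.5·0·8² = 136 m
Distance in phase 3 = 136 m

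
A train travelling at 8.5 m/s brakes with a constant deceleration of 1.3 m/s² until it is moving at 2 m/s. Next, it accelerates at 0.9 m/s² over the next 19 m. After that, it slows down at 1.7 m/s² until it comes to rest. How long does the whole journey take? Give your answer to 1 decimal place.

13.3 s

Phase 1 (decelerating): v₀ = 8.50 m/s, a = -1.3 m/s².
v = v₀ + at → t = (2 − 8.50) / -1.3 = 5.00 s
v² = v₀² + 2aΔx → Δx = (2² − 8.50²)/(2·-1.3) = 26.2 m

Phase 2 (accelerating): v₀ = 2.00 m/s, a = 0.9 m/s².
v² = v₀² + 2aΔx = 2.00² + 2·0.9·19 = 38.2 → v = 6.18 m/s
t = (v − v₀)/a = (6.18 − 2.00)/0.9 = 4.65 s

Phase 3 (decelerating): v₀ = 6.18 m/s, a = -1.7 m/s².
v = v₀ + at → t = (0 − 6.18) / -1.7 = 3.64 s
v² = v₀² + 2aΔx → Δx = (0² − 6.18²)/(2·-1.7) = 11.2 m
Total time = 5.00 + 4.65 + 3.64 = 13.3 s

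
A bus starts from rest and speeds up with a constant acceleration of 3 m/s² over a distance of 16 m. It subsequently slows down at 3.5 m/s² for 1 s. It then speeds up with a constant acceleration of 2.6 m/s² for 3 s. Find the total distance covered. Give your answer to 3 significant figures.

54.6 m

Phase 1 (accelerating): v₀ = 0 m/s, a = 3 m/s².
v² = v₀² + 2aΔx = 0² + 2·3·16 = 96.0 → v = 9.80 m/s
t = (v − v₀)/a = (9.80 − 0)/3 = 3.27 s

Phase 2 (decelerating): v₀ = 9.80 m/s, a = -3.5 m/s².
v = v₀ + at = 9.80 + (-3.5)(1) = 6.30 m/s
Δx = v₀t + ½at² = 9.80·1 + 0.5·-3.5·1² = 8.05 m

Phase 3 (accelerating): v₀ = 6.30 m/s, a = 2.6 m/s².
v = v₀ + at = 6.30 + (2.6)(3) = 14.1 m/s
Δx = v₀t + ½at² = 6.30·3 + 0.5·2.6·3² = 30.6 m
Total distance = 16.0 + 8.05 + 30.6 = 54.6 m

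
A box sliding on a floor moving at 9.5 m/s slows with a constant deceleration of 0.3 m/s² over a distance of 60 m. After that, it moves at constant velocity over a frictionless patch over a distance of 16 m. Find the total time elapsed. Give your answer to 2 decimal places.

9.29 s

Phase 1 (decelerating): v₀ = 9.50 m/s, a = -0.3 m/s².
v² = v₀² + 2aΔx = 9.50² + 2·-0.3·60 = 54.2 → v = 7.37 m/s
t = (v − v₀)/a = (7.37 − 9.50)/-0.3 = 7.12 s

Phase 2 (constant speed): v₀ = 7.37 m/s, a = 0 m/s².
Constant speed: t = d/v = 16/7.37 = 2.17 s
Total time = 7.12 + 2.17 = 9.29 s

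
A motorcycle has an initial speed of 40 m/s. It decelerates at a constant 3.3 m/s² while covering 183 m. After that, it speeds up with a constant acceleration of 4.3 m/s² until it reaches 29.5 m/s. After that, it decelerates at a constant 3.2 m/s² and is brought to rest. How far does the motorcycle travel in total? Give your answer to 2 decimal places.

374.56 m

Phase 1 (decelerating): v₀ = 40.0 m/s, a = -3.3 m/s².
v² = v₀² + 2aΔx = 40.0² + 2·-3.3·183 = 392 → v = 19.8 m/s
t = (v − v₀)/a = (19.8 − 40.0)/-3.3 = 6.12 s

Phase 2 (accelerating): v₀ = 19.8 m/s, a = 4.3 m/s².
v = v₀ + at → t = (29.5 − 19.8) / 4.3 = 2.25 s
v² = v₀² + 2aΔx → Δx = (29.5² − 19.8²)/(2·4.3) = 55.6 m

Phase 3 (decelerating): v₀ = 29.5 m/s, a = -3.2 m/s².
v = v₀ + at → t = (0 − 29.5) / -3.2 = 9.22 s
v² = v₀² + 2aΔx → Δx = (0² − 29.5²)/(2·-3.2) = 136 m
Total distance = 183 + 55.6 + 136 = 375 m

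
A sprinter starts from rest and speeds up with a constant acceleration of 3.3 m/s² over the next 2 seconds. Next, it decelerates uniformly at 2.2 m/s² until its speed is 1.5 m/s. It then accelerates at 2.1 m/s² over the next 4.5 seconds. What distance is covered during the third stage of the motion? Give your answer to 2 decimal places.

28.01 m

Phase 1 (accelerating): v₀ = 0 m/s, a = 3.3 m/s².
v = v₀ + at = 0 + (3.3)(2) = 6.60 m/s
Δx = v₀t + ½at² = 0·2 + 0.5·3.3·2² = 6.60 m

Phase 2 (decelerating): v₀ = 6.60 m/s, a = -2.2 m/s².
v = v₀ + at → t = (1.5 − 6.60) / -2.2 = 2.32 s
v² = v₀² + 2aΔx → Δx = (1.5² − 6.60²)/(2·-2.2) = 9.39 m

Phase 3 (accelerating): v₀ = 1.50 m/s, a = 2.1 m/s².
v = v₀ + at = 1.50 + (2.1)(4.5) = 11.0 m/s
Δx = v₀t + ½at² = 1.50·4.5 + 0.5·2.1·4.5² = 28.0 m
Distance in phase 3 = 28.0 m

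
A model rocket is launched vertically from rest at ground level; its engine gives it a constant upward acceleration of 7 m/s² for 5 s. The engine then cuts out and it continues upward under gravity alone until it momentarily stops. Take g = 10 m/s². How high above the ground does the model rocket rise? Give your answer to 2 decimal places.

148.75 m

Phase 1 (powered ascent): v₀ = 0 m/s, a = 7 m/s².
v = v₀ + at = 0 + (7)(5) = 35.0 m/s
Δx = v₀t + ½at² = 0·5 + 0.5·7·5² = 87.5 m

Phase 2 (coasting upward): v₀ = 35.0 m/s, a = -10 m/s².
v = v₀ + at → t = (0 − 35.0) / -10 = 3.50 s
v² = v₀² + 2aΔx → Δx = (0² − 35.0²)/(2·-10) = 61.2 m
Maximum height = 87.5 + 61.2 = 149 m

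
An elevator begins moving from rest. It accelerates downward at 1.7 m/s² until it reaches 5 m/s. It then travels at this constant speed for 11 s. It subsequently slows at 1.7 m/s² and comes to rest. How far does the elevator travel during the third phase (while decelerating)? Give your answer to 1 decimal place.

Phase 1 (accelerating): v₀ = 0 m/s, a = 1.7 m/s².
v = v₀ + at → t = (5 − 0) / 1.7 = 2.94 s
v² = v₀² + 2aΔx → Δx = (5² − 0²)/(2·1.7) = 7.35 m

Phase 2 (constant speed): v₀ = 5.00 m/s, a = 0 m/s².
v = v₀ + at = 5.00 + (0)(11) = 5.00 m/s
Δx = v₀t + ½at² = 5.00·11 + 0.5·0·11² = 55.0 m

Phase 3 (decelerating): v₀ = 5.00 m/s, a = -1.7 m/s².
v = v₀ + at → t = (0 − 5.00) / -1.7 = 2.94 s
v² = v₀² + 2aΔx → Δx = (0² − 5.00²)/(2·-1.7) = 7.35 m
Distance in phase 3 = 7.35 m

7.4 m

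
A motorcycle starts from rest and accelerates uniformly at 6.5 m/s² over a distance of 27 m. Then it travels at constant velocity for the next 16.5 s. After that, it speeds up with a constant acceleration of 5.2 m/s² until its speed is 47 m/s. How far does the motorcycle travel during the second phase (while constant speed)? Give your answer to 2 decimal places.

Phase 1 (accelerating): v₀ = 0 m/s, a = 6.5 m/s².
v² = v₀² + 2aΔx = 0² + 2·6.5·27 = 351 → v = 18.7 m/s
t = (v − v₀)/a = (18.7 − 0)/6.5 = 2.88 s

Phase 2 (constant speed): v₀ = 18.7 m/s, a = 0 m/s².
v = v₀ + at = 18.7 + (0)(16.5) = 18.7 m/s
Δx = v₀t + ½at² = 18.7·16.5 + 0.5·0·16.5² = 309 m
Distance in phase 2 = 309 m

309.13 m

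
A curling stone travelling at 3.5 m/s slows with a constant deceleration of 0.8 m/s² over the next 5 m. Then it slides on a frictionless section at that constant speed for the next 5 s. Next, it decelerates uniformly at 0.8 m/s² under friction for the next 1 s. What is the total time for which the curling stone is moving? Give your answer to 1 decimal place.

Phase 1 (decelerating): v₀ = 3.50 m/s, a = -0.8 m/s².
v² = v₀² + 2aΔx = 3.50² + 2·-0.8·5 = 4.25 → v = 2.06 m/s
t = (v − v₀)/a = (2.06 − 3.50)/-0.8 = 1.80 s

Phase 2 (constant speed): v₀ = 2.06 m/s, a = 0 m/s².
v = v₀ + at = 2.06 + (0)(5) = 2.06 m/s
Δx = v₀t + ½at² = 2.06·5 + 0.5·0·5² = 10.3 m

Phase 3 (decelerating): v₀ = 2.06 m/s, a = -0.8 m/s².
v = v₀ + at = 2.06 + (-0.8)(1) = 1.26 m/s
Δx = v₀t + ½at² = 2.06·1 + 0.5·-0.8·1² = 1.66 m
Total time = 1.80 + 5.00 + 1.00 = 7.80 s

7.8 s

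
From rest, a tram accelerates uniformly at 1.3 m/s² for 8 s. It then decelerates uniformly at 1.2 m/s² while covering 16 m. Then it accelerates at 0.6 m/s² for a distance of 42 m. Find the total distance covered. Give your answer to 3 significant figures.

Phase 1 (accelerating): v₀ = 0 m/s, a = 1.3 m/s².
v = v₀ + at = 0 + (1.3)(8) = 10.4 m/s
Δx = v₀t + ½at² = 0·8 + 0.5·1.3·8² = 41.6 m

Phase 2 (decelerating): v₀ = 10.4 m/s, a = -1.2 m/s².
v² = v₀² + 2aΔx = 10.4² + 2·-1.2·16 = 69.8 → v = 8.35 m/s
t = (v − v₀)/a = (8.35 − 10.4)/-1.2 = 1.71 s

Phase 3 (accelerating): v₀ = 8.35 m/s, a = 0.6 m/s².
v² = v₀² + 2aΔx = 8.35² + 2·0.6·42 = 120 → v = 11.0 m/s
t = (v − v₀)/a = (11.0 − 8.35)/0.6 = 4.35 s
Total distance = 41.6 + 16.0 + 42.0 = 99.6 m

99.6 m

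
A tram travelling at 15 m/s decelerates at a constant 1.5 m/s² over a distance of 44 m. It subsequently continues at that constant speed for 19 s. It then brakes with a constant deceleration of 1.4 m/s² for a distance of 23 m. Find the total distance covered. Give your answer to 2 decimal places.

250.23 m

Phase 1 (decelerating): v₀ = 15.0 m/s, a = -1.5 m/s².
v² = v₀² + 2aΔx = 15.0² + 2·-1.5·44 = 93.0 → v = 9.64 m/s
t = (v − v₀)/a = (9.64 − 15.0)/-1.5 = 3.57 s

Phase 2 (constant speed): v₀ = 9.64 m/s, a = 0 m/s².
v = v₀ + at = 9.64 + (0)(19) = 9.64 m/s
Δx = v₀t + ½at² = 9.64·19 + 0.5·0·19² = 183 m

Phase 3 (decelerating): v₀ = 9.64 m/s, a = -1.4 m/s².
v² = v₀² + 2aΔx = 9.64² + 2·-1.4·23 = 28.6 → v = 5.35 m/s
t = (v − v₀)/a = (5.35 − 9.64)/-1.4 = 3.07 s
Total distance = 44.0 + 183 + 23.0 = 250 m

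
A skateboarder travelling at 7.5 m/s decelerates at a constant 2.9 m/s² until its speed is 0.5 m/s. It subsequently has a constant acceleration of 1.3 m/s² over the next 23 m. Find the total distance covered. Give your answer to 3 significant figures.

32.7 m

Phase 1 (decelerating): v₀ = 7.50 m/s, a = -2.9 m/s².
v = v₀ + at → t = (0.5 − 7.50) / -2.9 = 2.41 s
v² = v₀² + 2aΔx → Δx = (0.5² − 7.50²)/(2·-2.9) = 9.66 m

Phase 2 (accelerating): v₀ = 0.500 m/s, a = 1.3 m/s².
v² = v₀² + 2aΔx = 0.500² + 2·1.3·23 = 60.1 → v = 7.75 m/s
t = (v − v₀)/a = (7.75 − 0.500)/1.3 = 5.58 s
Total distance = 9.66 + 23.0 = 32.7 m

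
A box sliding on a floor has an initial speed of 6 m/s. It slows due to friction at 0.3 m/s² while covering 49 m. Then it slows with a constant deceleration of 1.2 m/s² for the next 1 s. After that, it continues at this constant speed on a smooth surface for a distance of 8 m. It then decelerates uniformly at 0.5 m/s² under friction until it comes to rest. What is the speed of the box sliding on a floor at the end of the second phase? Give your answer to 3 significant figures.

1.37 m/s

Phase 1 (decelerating): v₀ = 6.00 m/s, a = -0.3 m/s².
v² = v₀² + 2aΔx = 6.00² + 2·-0.3·49 = 6.60 → v = 2.57 m/s
t = (v − v₀)/a = (2.57 − 6.00)/-0.3 = 11.4 s

Phase 2 (decelerating): v₀ = 2.57 m/s, a = -1.2 m/s².
v = v₀ + at = 2.57 + (-1.2)(1) = 1.37 m/s
Δx = v₀t + ½at² = 2.57·1 + 0.5·-1.2·1² = 1.97 m
Speed at end of phase 2 = 1.37 m/s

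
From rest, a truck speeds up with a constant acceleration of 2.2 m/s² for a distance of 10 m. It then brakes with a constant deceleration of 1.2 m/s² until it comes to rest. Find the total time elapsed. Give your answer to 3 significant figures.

Phase 1 (accelerating): v₀ = 0 m/s, a = 2.2 m/s².
v² = v₀² + 2aΔx = 0² + 2·2.2·10 = 44.0 → v = 6.63 m/s
t = (v − v₀)/a = (6.63 − 0)/2.2 = 3.02 s

Phase 2 (decelerating): v₀ = 6.63 m/s, a = -1.2 m/s².
v = v₀ + at → t = (0 − 6.63) / -1.2 = 5.53 s
v² = v₀² + 2aΔx → Δx = (0² − 6.63²)/(2·-1.2) = 18.3 m
Total time = 3.02 + 5.53 = 8.54 s

8.54 s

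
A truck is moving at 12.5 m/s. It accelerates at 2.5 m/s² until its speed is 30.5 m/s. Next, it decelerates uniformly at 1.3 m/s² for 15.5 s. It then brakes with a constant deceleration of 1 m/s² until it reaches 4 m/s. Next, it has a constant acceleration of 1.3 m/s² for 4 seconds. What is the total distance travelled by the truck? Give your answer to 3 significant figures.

543 m

Phase 1 (accelerating): v₀ = 12.5 m/s, a = 2.5 m/s².
v = v₀ + at → t = (30.5 − 12.5) / 2.5 = 7.20 s
v² = v₀² + 2aΔx → Δx = (30.5² − 12.5²)/(2·2.5) = 155 m

Phase 2 (decelerating): v₀ = 30.5 m/s, a = -1.3 m/s².
v = v₀ + at = 30.5 + (-1.3)(15.5) = 10.3 m/s
Δx = v₀t + ½at² = 30.5·15.5 + 0.5·-1.3·15.5² = 317 m

Phase 3 (decelerating): v₀ = 10.3 m/s, a = -1 m/s².
v = v₀ + at → t = (4 − 10.3) / -1 = 6.35 s
v² = v₀² + 2aΔx → Δx = (4² − 10.3²)/(2·-1) = 45.6 m

Phase 4 (accelerating): v₀ = 4.00 m/s, a = 1.3 m/s².
v = v₀ + at = 4.00 + (1.3)(4) = 9.20 m/s
Δx = v₀t + ½at² = 4.00·4 + 0.5·1.3·4² = 26.4 m
Total distance = 155 + 317 + 45.6 + 26.4 = 543 m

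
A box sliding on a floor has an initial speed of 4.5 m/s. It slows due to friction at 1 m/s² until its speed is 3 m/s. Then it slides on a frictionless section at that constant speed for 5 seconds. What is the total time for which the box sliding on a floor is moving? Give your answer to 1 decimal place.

6.5 s

Phase 1 (decelerating): v₀ = 4.50 m/s, a = -1 m/s².
v = v₀ + at → t = (3 − 4.50) / -1 = 1.50 s
v² = v₀² + 2aΔx → Δx = (3² − 4.50²)/(2·-1) = 5.62 m

Phase 2 (constant speed): v₀ = 3.00 m/s, a = 0 m/s².
v = v₀ + at = 3.00 + (0)(5) = 3.00 m/s
Δx = v₀t + ½at² = 3.00·5 + 0.5·0·5² = 15.0 m
Total time = 1.50 + 5.00 = 6.50 s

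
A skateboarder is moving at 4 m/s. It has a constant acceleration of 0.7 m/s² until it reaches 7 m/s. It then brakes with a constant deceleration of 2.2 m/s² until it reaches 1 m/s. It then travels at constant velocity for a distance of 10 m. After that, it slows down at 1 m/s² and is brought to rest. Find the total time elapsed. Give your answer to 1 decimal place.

Phase 1 (accelerating): v₀ = 4.00 m/s, a = 0.7 m/s².
v = v₀ + at → t = (7 − 4.00) / 0.7 = 4.29 s
v² = v₀² + 2aΔx → Δx = (7² − 4.00²)/(2·0.7) = 23.6 m

Phase 2 (decelerating): v₀ = 7.00 m/s, a = -2.2 m/s².
v = v₀ + at → t = (1 − 7.00) / -2.2 = 2.73 s
v² = v₀² + 2aΔx → Δx = (1² − 7.00²)/(2·-2.2) = 10.9 m

Phase 3 (constant speed): v₀ = 1.00 m/s, a = 0 m/s².
Constant speed: t = d/v = 10/1.00 = 10.0 s

Phase 4 (decelerating): v₀ = 1.00 m/s, a = -1 m/s².
v = v₀ + at → t = (0 − 1.00) / -1 = 1.00 s
v² = v₀² + 2aΔx → Δx = (0² − 1.00²)/(2·-1) = 0.500 m
Total time = 4.29 + 2.73 + 10.0 + 1.00 = 18.0 s

18.0 s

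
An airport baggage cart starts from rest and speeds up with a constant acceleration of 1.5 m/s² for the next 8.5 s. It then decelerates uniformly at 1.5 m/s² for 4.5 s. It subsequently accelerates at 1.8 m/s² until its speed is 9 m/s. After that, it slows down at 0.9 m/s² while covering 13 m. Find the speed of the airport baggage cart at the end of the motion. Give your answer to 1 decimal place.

7.6 m/s

Phase 1 (accelerating): v₀ = 0 m/s, a = 1.5 m/s².
v = v₀ + at = 0 + (1.5)(8.5) = 12.8 m/s
Δx = v₀t + ½at² = 0·8.5 + 0.5·1.5·8.5² = 54.2 m

Phase 2 (decelerating): v₀ = 12.8 m/s, a = -1.5 m/s².
v = v₀ + at = 12.8 + (-1.5)(4.5) = 6.00 m/s
Δx = v₀t + ½at² = 12.8·4.5 + 0.5·-1.5·4.5² = 42.2 m

Phase 3 (accelerating): v₀ = 6.00 m/s, a = 1.8 m/s².
v = v₀ + at → t = (9 − 6.00) / 1.8 = 1.67 s
v² = v₀² + 2aΔx → Δx = (9² − 6.00²)/(2·1.8) = 12.5 m

Phase 4 (decelerating): v₀ = 9.00 m/s, a = -0.9 m/s².
v² = v₀² + 2aΔx = 9.00² + 2·-0.9·13 = 57.6 → v = 7.59 m/s
t = (v − v₀)/a = (7.59 − 9.00)/-0.9 = 1.57 s
Final speed = 7.59 m/s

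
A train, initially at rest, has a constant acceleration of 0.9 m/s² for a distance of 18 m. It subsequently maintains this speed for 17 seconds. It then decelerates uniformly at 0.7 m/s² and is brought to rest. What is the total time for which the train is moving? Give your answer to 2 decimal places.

Phase 1 (accelerating): v₀ = 0 m/s, a = 0.9 m/s².
v² = v₀² + 2aΔx = 0² + 2·0.9·18 = 32.4 → v = 5.69 m/s
t = (v − v₀)/a = (5.69 − 0)/0.9 = 6.32 s

Phase 2 (constant speed): v₀ = 5.69 m/s, a = 0 m/s².
v = v₀ + at = 5.69 + (0)(17) = 5.69 m/s
Δx = v₀t + ½at² = 5.69·17 + 0.5·0·17² = 96.8 m

Phase 3 (decelerating): v₀ = 5.69 m/s, a = -0.7 m/s².
v = v₀ + at → t = (0 − 5.69) / -0.7 = 8.13 s
v² = v₀² + 2aΔx → Δx = (0² − 5.69²)/(2·-0.7) = 23.1 m
Total time = 6.32 + 17.0 + 8.13 = 31.5 s

31.46 s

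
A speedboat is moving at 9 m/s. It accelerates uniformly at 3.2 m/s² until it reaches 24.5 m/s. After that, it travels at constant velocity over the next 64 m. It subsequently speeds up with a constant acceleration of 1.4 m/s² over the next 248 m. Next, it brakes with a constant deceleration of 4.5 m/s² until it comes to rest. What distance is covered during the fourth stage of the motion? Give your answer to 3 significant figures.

144 m

Phase 1 (accelerating): v₀ = 9.00 m/s, a = 3.2 m/s².
v = v₀ + at → t = (24.5 − 9.00) / 3.2 = 4.84 s
v² = v₀² + 2aΔx → Δx = (24.5² − 9.00²)/(2·3.2) = 81.1 m

Phase 2 (constant speed): v₀ = 24.5 m/s, a = 0 m/s².
Constant speed: t = d/v = 64/24.5 = 2.61 s

Phase 3 (accelerating): v₀ = 24.5 m/s, a = 1.4 m/s².
v² = v₀² + 2aΔx = 24.5² + 2·1.4·248 = 1290 → v = 36.0 m/s
t = (v − v₀)/a = (36.0 − 24.5)/1.4 = 8.20 s

Phase 4 (decelerating): v₀ = 36.0 m/s, a = -4.5 m/s².
v = v₀ + at → t = (0 − 36.0) / -4.5 = 8.00 s
v² = v₀² + 2aΔx → Δx = (0² − 36.0²)/(2·-4.5) = 144 m
Distance in phase 4 = 144 m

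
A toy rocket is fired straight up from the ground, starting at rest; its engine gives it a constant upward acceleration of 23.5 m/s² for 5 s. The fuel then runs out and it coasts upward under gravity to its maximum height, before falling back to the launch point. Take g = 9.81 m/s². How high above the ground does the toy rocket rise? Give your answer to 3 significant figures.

997 m

Phase 1 (powered ascent): v₀ = 0 m/s, a = 23.5 m/s².
v = v₀ + at = 0 + (23.5)(5) = 118 m/s
Δx = v₀t + ½at² = 0·5 + 0.5·23.5·5² = 294 m

Phase 2 (coasting upward): v₀ = 118 m/s, a = -9.81 m/s².
v = v₀ + at → t = (0 − 118) / -9.81 = 12.0 s
v² = v₀² + 2aΔx → Δx = (0² − 118²)/(2·-9.81) = 704 m
Maximum height = 294 + 704 = 997 m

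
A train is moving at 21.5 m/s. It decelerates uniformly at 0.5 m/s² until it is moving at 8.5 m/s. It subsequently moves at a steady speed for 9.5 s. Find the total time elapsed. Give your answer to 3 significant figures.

Phase 1 (decelerating): v₀ = 21.5 m/s, a = -0.5 m/s².
v = v₀ + at → t = (8.5 − 21.5) / -0.5 = 26.0 s
v² = v₀² + 2aΔx → Δx = (8.5² − 21.5²)/(2·-0.5) = 390 m

Phase 2 (constant speed): v₀ = 8.50 m/s, a = 0 m/s².
v = v₀ + at = 8.50 + (0)(9.5) = 8.50 m/s
Δx = v₀t + ½at² = 8.50·9.5 + 0.5·0·9.5² = 80.8 m
Total time = 26.0 + 9.50 = 35.5 s

35.5 s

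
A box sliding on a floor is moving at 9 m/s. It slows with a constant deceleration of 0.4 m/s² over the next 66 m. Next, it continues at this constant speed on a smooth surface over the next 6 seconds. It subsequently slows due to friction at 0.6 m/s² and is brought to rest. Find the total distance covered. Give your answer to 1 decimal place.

121.4 m

Phase 1 (decelerating): v₀ = 9.00 m/s, a = -0.4 m/s².
v² = v₀² + 2aΔx = 9.00² + 2·-0.4·66 = 28.2 → v = 5.31 m/s
t = (v − v₀)/a = (5.31 − 9.00)/-0.4 = 9.22 s

Phase 2 (constant speed): v₀ = 5.31 m/s, a = 0 m/s².
v = v₀ + at = 5.31 + (0)(6) = 5.31 m/s
Δx = v₀t + ½at² = 5.31·6 + 0.5·0·6² = 31.9 m

Phase 3 (decelerating): v₀ = 5.31 m/s, a = -0.6 m/s².
v = v₀ + at → t = (0 − 5.31) / -0.6 = 8.85 s
v² = v₀² + 2aΔx → Δx = (0² − 5.31²)/(2·-0.6) = 23.5 m
Total distance = 66.0 + 31.9 + 23.5 = 121 m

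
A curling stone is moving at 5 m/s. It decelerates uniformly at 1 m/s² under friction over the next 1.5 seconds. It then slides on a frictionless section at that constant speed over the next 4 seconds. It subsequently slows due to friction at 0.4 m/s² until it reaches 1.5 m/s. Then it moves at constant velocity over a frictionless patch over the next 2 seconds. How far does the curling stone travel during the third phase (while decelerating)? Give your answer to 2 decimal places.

Phase 1 (decelerating): v₀ = 5.00 m/s, a = -1 m/s².
v = v₀ + at = 5.00 + (-1)(1.5) = 3.50 m/s
Δx = v₀t + ½at² = 5.00·1.5 + 0.5·-1·1.5² = 6.38 m

Phase 2 (constant speed): v₀ = 3.50 m/s, a = 0 m/s².
v = v₀ + at = 3.50 + (0)(4) = 3.50 m/s
Δx = v₀t + ½at² = 3.50·4 + 0.5·0·4² = 14.0 m

Phase 3 (decelerating): v₀ = 3.50 m/s, a = -0.4 m/s².
v = v₀ + at → t = (1.5 − 3.50) / -0.4 = 5.00 s
v² = v₀² + 2aΔx → Δx = (1.5² − 3.50²)/(2·-0.4) = 12.5 m
Distance in phase 3 = 12.5 m

12.50 m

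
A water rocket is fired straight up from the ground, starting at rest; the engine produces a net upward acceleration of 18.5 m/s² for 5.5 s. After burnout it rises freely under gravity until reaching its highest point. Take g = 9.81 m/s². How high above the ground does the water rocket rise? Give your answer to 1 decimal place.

Phase 1 (powered ascent): v₀ = 0 m/s, a = 18.5 m/s².
v = v₀ + at = 0 + (18.5)(5.5) = 102 m/s
Δx = v₀t + ½at² = 0·5.5 + 0.5·18.5·5.5² = 280 m

Phase 2 (coasting upward): v₀ = 102 m/s, a = -9.81 m/s².
v = v₀ + at → t = (0 − 102) / -9.81 = 10.4 s
v² = v₀² + 2aΔx → Δx = (0² − 102²)/(2·-9.81) = 528 m
Maximum height = 280 + 528 = 807 m

807.5 m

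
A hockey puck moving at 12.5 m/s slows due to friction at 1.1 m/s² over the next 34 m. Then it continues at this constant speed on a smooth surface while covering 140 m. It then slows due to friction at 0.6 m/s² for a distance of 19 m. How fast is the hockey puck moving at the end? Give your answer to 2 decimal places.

7.66 m/s

Phase 1 (decelerating): v₀ = 12.5 m/s, a = -1.1 m/s².
v² = v₀² + 2aΔx = 12.5² + 2·-1.1·34 = 81.4 → v = 9.02 m/s
t = (v − v₀)/a = (9.02 − 12.5)/-1.1 = 3.16 s

Phase 2 (constant speed): v₀ = 9.02 m/s, a = 0 m/s².
Constant speed: t = d/v = 140/9.02 = 15.5 s

Phase 3 (decelerating): v₀ = 9.02 m/s, a = -0.6 m/s².
v² = v₀² + 2aΔx = 9.02² + 2·-0.6·19 = 58.7 → v = 7.66 m/s
t = (v − v₀)/a = (7.66 − 9.02)/-0.6 = 2.28 s
Final speed = 7.66 m/s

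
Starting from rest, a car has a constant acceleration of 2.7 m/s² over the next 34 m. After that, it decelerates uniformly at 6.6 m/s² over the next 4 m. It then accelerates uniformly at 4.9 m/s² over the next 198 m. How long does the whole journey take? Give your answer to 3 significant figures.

Phase 1 (accelerating): v₀ = 0 m/s, a = 2.7 m/s².
v² = v₀² + 2aΔx = 0² + 2·2.7·34 = 184 → v = 13.5 m/s
t = (v − v₀)/a = (13.5 − 0)/2.7 = 5.02 s

Phase 2 (decelerating): v₀ = 13.5 m/s, a = -6.6 m/s².
v² = v₀² + 2aΔx = 13.5² + 2·-6.6·4 = 131 → v = 11.4 m/s
t = (v − v₀)/a = (11.4 − 13.5)/-6.6 = 0.320 s

Phase 3 (accelerating): v₀ = 11.4 m/s, a = 4.9 m/s².
v² = v₀² + 2aΔx = 11.4² + 2·4.9·198 = 2070 → v = 45.5 m/s
t = (v − v₀)/a = (45.5 − 11.4)/4.9 = 6.95 s
Total time = 5.02 + 0.320 + 6.95 = 12.3 s

12.3 s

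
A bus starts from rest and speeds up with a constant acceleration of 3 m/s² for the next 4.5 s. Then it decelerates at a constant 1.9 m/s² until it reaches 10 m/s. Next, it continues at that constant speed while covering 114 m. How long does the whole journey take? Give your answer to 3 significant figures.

Phase 1 (accelerating): v₀ = 0 m/s, a = 3 m/s².
v = v₀ + at = 0 + (3)(4.5) = 13.5 m/s
Δx = v₀t + ½at² = 0·4.5 + 0.5·3·4.5² = 30.4 m

Phase 2 (decelerating): v₀ = 13.5 m/s, a = -1.9 m/s².
v = v₀ + at → t = (10 − 13.5) / -1.9 = 1.84 s
v² = v₀² + 2aΔx → Δx = (10² − 13.5²)/(2·-1.9) = 21.6 m

Phase 3 (constant speed): v₀ = 10.0 m/s, a = 0 m/s².
Constant speed: t = d/v = 114/10.0 = 11.4 s
Total time = 4.50 + 1.84 + 11.4 = 17.7 s

17.7 s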